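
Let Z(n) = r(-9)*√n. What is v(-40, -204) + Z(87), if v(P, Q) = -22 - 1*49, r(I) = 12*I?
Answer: -71 - 108*√87 ≈ -1078.4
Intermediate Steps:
Z(n) = -108*√n (Z(n) = (12*(-9))*√n = -108*√n)
v(P, Q) = -71 (v(P, Q) = -22 - 49 = -71)
v(-40, -204) + Z(87) = -71 - 108*√87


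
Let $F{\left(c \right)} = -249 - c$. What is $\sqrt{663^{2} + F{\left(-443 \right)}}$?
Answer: $\sqrt{439763} \approx 663.15$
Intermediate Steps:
$\sqrt{663^{2} + F{\left(-443 \right)}} = \sqrt{663^{2} - -194} = \sqrt{439569 + \left(-249 + 443\right)} = \sqrt{439569 + 194} = \sqrt{439763}$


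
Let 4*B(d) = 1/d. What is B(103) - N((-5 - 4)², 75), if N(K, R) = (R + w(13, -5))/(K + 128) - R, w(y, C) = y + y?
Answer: 6416697/86108 ≈ 74.519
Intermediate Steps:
w(y, C) = 2*y
B(d) = 1/(4*d)
N(K, R) = -R + (26 + R)/(128 + K) (N(K, R) = (R + 2*13)/(K + 128) - R = (R + 26)/(128 + K) - R = (26 + R)/(128 + K) - R = -R + (26 + R)/(128 + K))
B(103) - N((-5 - 4)², 75) = (¼)/103 - (26 - 127*75 - 1*(-5 - 4)²*75)/(128 + (-5 - 4)²) = (¼)*(1/103) - (26 - 9525 - 1*(-9)²*75)/(128 + (-9)²) = 1/412 - (26 - 9525 - 1*81*75)/(128 + 81) = 1/412 - (26 - 9525 - 6075)/209 = 1/412 - (-15574)/209 = 1/412 - 1*(-15574/209) = 1/412 + 15574/209 = 6416697/86108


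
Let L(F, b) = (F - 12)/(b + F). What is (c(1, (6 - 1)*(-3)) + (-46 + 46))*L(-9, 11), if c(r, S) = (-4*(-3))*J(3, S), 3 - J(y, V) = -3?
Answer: -756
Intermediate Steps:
J(y, V) = 6 (J(y, V) = 3 - 1*(-3) = 3 + 3 = 6)
L(F, b) = (-12 + F)/(F + b)
c(r, S) = 72 (c(r, S) = -4*(-3)*6 = 12*6 = 72)
(c(1, (6 - 1)*(-3)) + (-46 + 46))*L(-9, 11) = (72 + (-46 + 46))*((-12 - 9)/(-9 + 11)) = (72 + 0)*(-21/2) = 72*((½)*(-21)) = 72*(-21/2) = -756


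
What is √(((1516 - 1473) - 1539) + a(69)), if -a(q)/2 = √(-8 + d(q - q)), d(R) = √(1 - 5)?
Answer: √(-1496 - 2*√2*√(-4 + I)) ≈ 0.07367 - 38.687*I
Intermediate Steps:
d(R) = 2*I (d(R) = √(-4) = 2*I)
a(q) = -2*√(-8 + 2*I)
√(((1516 - 1473) - 1539) + a(69)) = √(((1516 - 1473) - 1539) - 2*√(-8 + 2*I)) = √((43 - 1539) - 2*√(-8 + 2*I)) = √(-1496 - 2*√(-8 + 2*I))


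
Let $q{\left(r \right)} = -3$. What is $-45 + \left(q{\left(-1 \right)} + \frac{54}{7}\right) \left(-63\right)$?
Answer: $-342$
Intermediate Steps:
$-45 + \left(q{\left(-1 \right)} + \frac{54}{7}\right) \left(-63\right) = -45 + \left(-3 + \frac{54}{7}\right) \left(-63\right) = -45 + \frac{33}{7} \left(-63\right) = -45 - 297 = -342$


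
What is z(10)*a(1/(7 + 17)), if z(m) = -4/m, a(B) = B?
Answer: -1/60 ≈ -0.016667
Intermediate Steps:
z(10)*a(1/(7 + 17)) = (-4/10)/(7 + 17) = -4*⅒/24 = -⅖*1/24 = -1/60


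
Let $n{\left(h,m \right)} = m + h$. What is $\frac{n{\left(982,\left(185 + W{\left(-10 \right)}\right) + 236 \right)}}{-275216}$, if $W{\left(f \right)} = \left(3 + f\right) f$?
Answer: $- \frac{1473}{275216} \approx -0.0053522$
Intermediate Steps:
$W{\left(f \right)} = f \left(3 + f\right)$
$n{\left(h,m \right)} = h + m$
$\frac{n{\left(982,\left(185 + W{\left(-10 \right)}\right) + 236 \right)}}{-275216} = \frac{982 + \left(\left(185 - 10 \left(3 - 10\right)\right) + 236\right)}{-275216} = \left(982 + \left(\left(185 - -70\right) + 236\right)\right) \left(- \frac{1}{275216}\right) = \left(982 + \left(\left(185 + 70\right) + 236\right)\right) \left(- \frac{1}{275216}\right) = \left(982 + \left(255 + 236\right)\right) \left(- \frac{1}{275216}\right) = \left(982 + 491\right) \left(- \frac{1}{275216}\right) = 1473 \left(- \frac{1}{275216}\right) = - \frac{1473}{275216}$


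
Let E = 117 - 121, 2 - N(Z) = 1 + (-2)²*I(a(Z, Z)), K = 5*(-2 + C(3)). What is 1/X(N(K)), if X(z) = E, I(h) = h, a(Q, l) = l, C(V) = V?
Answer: -¼ ≈ -0.25000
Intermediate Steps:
K = 5 (K = 5*(-2 + 3) = 5*1 = 5)
N(Z) = 1 - 4*Z (N(Z) = 2 - (1 + (-2)²*Z) = 2 - (1 + 4*Z) = 2 + (-1 - 4*Z) = 1 - 4*Z)
E = -4
X(z) = -4
1/X(N(K)) = 1/(-4) = -¼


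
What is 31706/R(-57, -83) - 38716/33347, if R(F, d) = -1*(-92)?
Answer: 526869055/1533962 ≈ 343.47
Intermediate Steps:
R(F, d) = 92
31706/R(-57, -83) - 38716/33347 = 31706/92 - 38716/33347 = 31706*(1/92) - 38716*1/33347 = 15853/46 - 38716/33347 = 526869055/1533962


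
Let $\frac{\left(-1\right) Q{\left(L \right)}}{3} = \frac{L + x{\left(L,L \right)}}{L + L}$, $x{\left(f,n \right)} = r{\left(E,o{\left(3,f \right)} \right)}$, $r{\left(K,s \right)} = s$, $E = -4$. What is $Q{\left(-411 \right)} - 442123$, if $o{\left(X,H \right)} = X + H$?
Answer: $- \frac{121142521}{274} \approx -4.4213 \cdot 10^{5}$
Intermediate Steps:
$o{\left(X,H \right)} = H + X$
$x{\left(f,n \right)} = 3 + f$ ($x{\left(f,n \right)} = f + 3 = 3 + f$)
$Q{\left(L \right)} = - \frac{3 \left(3 + 2 L\right)}{2 L}$ ($Q{\left(L \right)} = - 3 \frac{L + \left(3 + L\right)}{L + L} = - 3 \frac{3 + 2 L}{2 L} = - \frac{3 \left(3 + 2 L\right)}{2 L}$)
$Q{\left(-411 \right)} - 442123 = \left(-3 - \frac{9}{2 \left(-411\right)}\right) - 442123 = \left(-3 - - \frac{3}{274}\right) - 442123 = \left(-3 + \frac{3}{274}\right) - 442123 = - \frac{819}{274} - 442123 = - \frac{121142521}{274}$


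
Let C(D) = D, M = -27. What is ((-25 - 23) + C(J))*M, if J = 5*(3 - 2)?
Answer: 1161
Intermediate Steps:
J = 5 (J = 5*1 = 5)
((-25 - 23) + C(J))*M = ((-25 - 23) + 5)*(-27) = (-48 + 5)*(-27) = -43*(-27) = 1161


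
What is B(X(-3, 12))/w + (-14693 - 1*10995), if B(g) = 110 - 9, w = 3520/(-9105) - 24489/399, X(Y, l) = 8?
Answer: -384277253533/14958455 ≈ -25690.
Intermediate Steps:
w = -14958455/242193 (w = 3520*(-1/9105) - 24489*1/399 = -704/1821 - 8163/133 = -14958455/242193 ≈ -61.763)
B(g) = 101
B(X(-3, 12))/w + (-14693 - 1*10995) = 101/(-14958455/242193) + (-14693 - 1*10995) = 101*(-242193/14958455) + (-14693 - 10995) = -24461493/14958455 - 25688 = -384277253533/14958455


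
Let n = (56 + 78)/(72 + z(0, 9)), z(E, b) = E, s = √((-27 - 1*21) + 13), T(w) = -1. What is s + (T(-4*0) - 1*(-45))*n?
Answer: 737/9 + I*√35 ≈ 81.889 + 5.9161*I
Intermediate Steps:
s = I*√35 (s = √((-27 - 21) + 13) = √(-48 + 13) = √(-35) = I*√35 ≈ 5.9161*I)
n = 67/36 (n = (56 + 78)/(72 + 0) = 134/72 = 134*(1/72) = 67/36 ≈ 1.8611)
s + (T(-4*0) - 1*(-45))*n = I*√35 + (-1 - 1*(-45))*(67/36) = I*√35 + (-1 + 45)*(67/36) = I*√35 + 44*(67/36) = I*√35 + 737/9 = 737/9 + I*√35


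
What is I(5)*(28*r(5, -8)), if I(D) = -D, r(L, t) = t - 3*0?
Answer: 1120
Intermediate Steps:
r(L, t) = t (r(L, t) = t + 0 = t)
I(5)*(28*r(5, -8)) = (-1*5)*(28*(-8)) = -5*(-224) = 1120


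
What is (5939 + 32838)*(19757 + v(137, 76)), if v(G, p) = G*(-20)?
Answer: 659868209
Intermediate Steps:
v(G, p) = -20*G
(5939 + 32838)*(19757 + v(137, 76)) = (5939 + 32838)*(19757 - 20*137) = 38777*(19757 - 2740) = 38777*17017 = 659868209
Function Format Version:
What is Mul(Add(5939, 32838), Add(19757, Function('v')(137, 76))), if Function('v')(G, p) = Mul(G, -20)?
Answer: 659868209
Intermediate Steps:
Function('v')(G, p) = Mul(-20, G)
Mul(Add(5939, 32838), Add(19757, Function('v')(137, 76))) = Mul(Add(5939, 32838), Add(19757, Mul(-20, 137))) = Mul(38777, Add(19757, -2740)) = Mul(38777, 17017) = 659868209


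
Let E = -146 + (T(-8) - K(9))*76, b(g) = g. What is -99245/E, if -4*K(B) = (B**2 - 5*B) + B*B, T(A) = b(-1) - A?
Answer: -99245/2609 ≈ -38.039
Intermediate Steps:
T(A) = -1 - A
K(B) = -B**2/2 + 5*B/4 (K(B) = -((B**2 - 5*B) + B*B)/4 = -((B**2 - 5*B) + B**2)/4 = -(-5*B + 2*B**2)/4 = -B**2/2 + 5*B/4)
E = 2609 (E = -146 + ((-1 - 1*(-8)) - 9*(5 - 2*9)/4)*76 = -146 + ((-1 + 8) - 9*(5 - 18)/4)*76 = -146 + (7 - 9*(-13)/4)*76 = -146 + (7 - 1*(-117/4))*76 = -146 + (7 + 117/4)*76 = -146 + (145/4)*76 = -146 + 2755 = 2609)
-99245/E = -99245/2609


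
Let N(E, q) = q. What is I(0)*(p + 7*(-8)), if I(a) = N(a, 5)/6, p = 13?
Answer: -215/6 ≈ -35.833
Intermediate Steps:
I(a) = ⅚ (I(a) = 5/6 = 5*(⅙) = ⅚)
I(0)*(p + 7*(-8)) = 5*(13 + 7*(-8))/6 = 5*(13 - 56)/6 = (⅚)*(-43) = -215/6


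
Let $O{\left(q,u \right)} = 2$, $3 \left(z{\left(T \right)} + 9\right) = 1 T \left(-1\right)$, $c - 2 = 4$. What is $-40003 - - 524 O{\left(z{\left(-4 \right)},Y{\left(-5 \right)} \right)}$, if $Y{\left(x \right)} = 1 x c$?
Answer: $-38955$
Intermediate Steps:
$c = 6$ ($c = 2 + 4 = 6$)
$z{\left(T \right)} = -9 - \frac{T}{3}$ ($z{\left(T \right)} = -9 + \frac{1 T \left(-1\right)}{3} = -9 + \frac{T \left(-1\right)}{3} = -9 + \frac{\left(-1\right) T}{3} = -9 - \frac{T}{3}$)
$Y{\left(x \right)} = 6 x$ ($Y{\left(x \right)} = 1 x 6 = x 6 = 6 x$)
$-40003 - - 524 O{\left(z{\left(-4 \right)},Y{\left(-5 \right)} \right)} = -40003 - \left(-524\right) 2 = -40003 - -1048 = -40003 + 1048 = -38955$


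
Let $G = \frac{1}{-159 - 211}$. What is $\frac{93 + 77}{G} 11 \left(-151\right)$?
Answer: $104476900$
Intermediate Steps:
$G = - \frac{1}{370}$ ($G = \frac{1}{-370} = - \frac{1}{370} \approx -0.0027027$)
$\frac{93 + 77}{G} 11 \left(-151\right) = \frac{93 + 77}{- \frac{1}{370}} \cdot 11 \left(-151\right) = 170 \left(-370\right) 11 \left(-151\right) = \left(-62900\right) 11 \left(-151\right) = \left(-691900\right) \left(-151\right) = 104476900$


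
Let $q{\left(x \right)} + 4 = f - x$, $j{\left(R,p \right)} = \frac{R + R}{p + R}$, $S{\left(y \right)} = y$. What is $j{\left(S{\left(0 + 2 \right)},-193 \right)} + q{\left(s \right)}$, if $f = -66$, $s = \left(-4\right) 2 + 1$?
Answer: $- \frac{12037}{191} \approx -63.021$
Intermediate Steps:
$s = -7$ ($s = -8 + 1 = -7$)
$j{\left(R,p \right)} = \frac{2 R}{R + p}$
$q{\left(x \right)} = -70 - x$ ($q{\left(x \right)} = -4 - \left(66 + x\right) = -70 - x$)
$j{\left(S{\left(0 + 2 \right)},-193 \right)} + q{\left(s \right)} = \frac{2 \left(0 + 2\right)}{\left(0 + 2\right) - 193} - 63 = 2 \cdot 2 \frac{1}{2 - 193} + \left(-70 + 7\right) = 2 \cdot 2 \frac{1}{-191} - 63 = 2 \cdot 2 \left(- \frac{1}{191}\right) - 63 = - \frac{4}{191} - 63 = - \frac{12037}{191}$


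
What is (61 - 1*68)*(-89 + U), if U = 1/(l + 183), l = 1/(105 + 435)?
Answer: 61561703/98821 ≈ 622.96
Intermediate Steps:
l = 1/540 ≈ 0.0018519
U = 540/98821 (U = 1/(1/540 + 183) = 1/(98821/540) = 540/98821 ≈ 0.0054644)
(61 - 1*68)*(-89 + U) = (61 - 1*68)*(-89 + 540/98821) = (61 - 68)*(-8794529/98821) = -7*(-8794529/98821) = 61561703/98821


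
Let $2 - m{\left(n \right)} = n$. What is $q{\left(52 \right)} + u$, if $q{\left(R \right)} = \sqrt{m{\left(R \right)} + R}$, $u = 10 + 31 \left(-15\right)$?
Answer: $-455 + \sqrt{2} \approx -453.59$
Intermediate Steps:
$m{\left(n \right)} = 2 - n$
$u = -455$ ($u = 10 - 465 = -455$)
$q{\left(R \right)} = \sqrt{2}$ ($q{\left(R \right)} = \sqrt{\left(2 - R\right) + R} = \sqrt{2}$)
$q{\left(52 \right)} + u = \sqrt{2} - 455 = -455 + \sqrt{2}$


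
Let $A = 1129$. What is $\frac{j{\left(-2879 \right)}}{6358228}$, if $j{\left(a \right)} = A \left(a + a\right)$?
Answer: $- \frac{3250391}{3179114} \approx -1.0224$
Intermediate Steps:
$j{\left(a \right)} = 2258 a$ ($j{\left(a \right)} = 1129 \left(a + a\right) = 1129 \cdot 2 a = 2258 a$)
$\frac{j{\left(-2879 \right)}}{6358228} = \frac{2258 \left(-2879\right)}{6358228} = \left(-6500782\right) \frac{1}{6358228} = - \frac{3250391}{3179114}$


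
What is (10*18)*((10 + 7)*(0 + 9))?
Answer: 27540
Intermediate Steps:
(10*18)*((10 + 7)*(0 + 9)) = 180*(17*9) = 180*153 = 27540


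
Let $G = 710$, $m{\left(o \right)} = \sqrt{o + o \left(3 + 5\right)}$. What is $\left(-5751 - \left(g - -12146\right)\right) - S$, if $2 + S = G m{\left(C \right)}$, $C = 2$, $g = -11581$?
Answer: $-6314 - 2130 \sqrt{2} \approx -9326.3$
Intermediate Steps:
$m{\left(o \right)} = 3 \sqrt{o}$ ($m{\left(o \right)} = \sqrt{o + o 8} = \sqrt{o + 8 o} = \sqrt{9 o} = 3 \sqrt{o}$)
$S = -2 + 2130 \sqrt{2}$ ($S = -2 + 710 \cdot 3 \sqrt{2} = -2 + 2130 \sqrt{2} \approx 3010.3$)
$\left(-5751 - \left(g - -12146\right)\right) - S = \left(-5751 - \left(-11581 - -12146\right)\right) - \left(-2 + 2130 \sqrt{2}\right) = \left(-5751 - \left(-11581 + 12146\right)\right) + \left(2 - 2130 \sqrt{2}\right) = \left(-5751 - 565\right) + \left(2 - 2130 \sqrt{2}\right) = -6316 + \left(2 - 2130 \sqrt{2}\right) = -6314 - 2130 \sqrt{2}$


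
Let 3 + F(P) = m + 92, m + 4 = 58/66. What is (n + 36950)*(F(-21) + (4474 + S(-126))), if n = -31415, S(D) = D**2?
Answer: 1244238480/11 ≈ 1.1311e+8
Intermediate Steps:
m = -103/33 (m = -4 + 58/66 = -4 + 58*(1/66) = -4 + 29/33 = -103/33 ≈ -3.1212)
F(P) = 2834/33 (F(P) = -3 + (-103/33 + 92) = -3 + 2933/33 = 2834/33)
(n + 36950)*(F(-21) + (4474 + S(-126))) = (-31415 + 36950)*(2834/33 + (4474 + (-126)**2)) = 5535*(2834/33 + (4474 + 15876)) = 5535*(2834/33 + 20350) = 5535*(674384/33) = 1244238480/11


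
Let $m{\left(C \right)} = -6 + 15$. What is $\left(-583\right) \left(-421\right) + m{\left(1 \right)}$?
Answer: $245452$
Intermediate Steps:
$m{\left(C \right)} = 9$
$\left(-583\right) \left(-421\right) + m{\left(1 \right)} = \left(-583\right) \left(-421\right) + 9 = 245443 + 9 = 245452$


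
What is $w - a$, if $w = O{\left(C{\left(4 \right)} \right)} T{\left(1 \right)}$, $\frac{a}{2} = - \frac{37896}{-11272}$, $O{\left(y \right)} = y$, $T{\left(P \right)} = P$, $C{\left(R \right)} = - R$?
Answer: $- \frac{15110}{1409} \approx -10.724$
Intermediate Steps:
$a = \frac{9474}{1409}$ ($a = 2 \left(- \frac{37896}{-11272}\right) = 2 \left(\left(-37896\right) \left(- \frac{1}{11272}\right)\right) = 2 \cdot \frac{4737}{1409} = \frac{9474}{1409} \approx 6.7239$)
$w = -4$ ($w = \left(-1\right) 4 \cdot 1 = \left(-4\right) 1 = -4$)
$w - a = -4 - \frac{9474}{1409} = - \frac{15110}{1409}$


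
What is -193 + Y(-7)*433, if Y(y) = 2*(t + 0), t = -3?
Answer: -2791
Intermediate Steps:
Y(y) = -6 (Y(y) = 2*(-3 + 0) = 2*(-3) = -6)
-193 + Y(-7)*433 = -193 - 6*433 = -193 - 2598 = -2791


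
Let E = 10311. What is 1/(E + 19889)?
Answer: 1/30200 ≈ 3.3113e-5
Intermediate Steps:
1/(E + 19889) = 1/(10311 + 19889) = 1/30200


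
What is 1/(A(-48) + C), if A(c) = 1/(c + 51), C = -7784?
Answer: -3/23351 ≈ -0.00012847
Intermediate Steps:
A(c) = 1/(51 + c)
1/(A(-48) + C) = 1/(1/(51 - 48) - 7784) = 1/(1/3 - 7784) = 1/(⅓ - 7784) = 1/(-23351/3) = -3/23351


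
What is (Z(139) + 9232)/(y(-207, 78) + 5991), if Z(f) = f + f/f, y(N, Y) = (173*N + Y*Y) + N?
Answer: -3124/7981 ≈ -0.39143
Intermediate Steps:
y(N, Y) = Y² + 174*N (y(N, Y) = (173*N + Y²) + N = (Y² + 173*N) + N = Y² + 174*N)
Z(f) = 1 + f (Z(f) = f + 1 = 1 + f)
(Z(139) + 9232)/(y(-207, 78) + 5991) = ((1 + 139) + 9232)/((78² + 174*(-207)) + 5991) = (140 + 9232)/((6084 - 36018) + 5991) = 9372/(-29934 + 5991) = 9372/(-23943) = 9372*(-1/23943) = -3124/7981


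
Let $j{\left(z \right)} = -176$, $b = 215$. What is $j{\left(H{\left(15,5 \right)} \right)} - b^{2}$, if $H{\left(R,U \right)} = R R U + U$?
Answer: $-46401$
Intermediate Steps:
$H{\left(R,U \right)} = U + U R^{2}$ ($H{\left(R,U \right)} = R^{2} U + U = U R^{2} + U = U + U R^{2}$)
$j{\left(H{\left(15,5 \right)} \right)} - b^{2} = -176 - 215^{2} = -176 - 46225 = -46401$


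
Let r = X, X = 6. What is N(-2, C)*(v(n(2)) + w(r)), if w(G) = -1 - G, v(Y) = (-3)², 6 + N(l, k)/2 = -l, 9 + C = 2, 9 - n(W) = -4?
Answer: -16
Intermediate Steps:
n(W) = 13 (n(W) = 9 - 1*(-4) = 9 + 4 = 13)
C = -7 (C = -9 + 2 = -7)
N(l, k) = -12 - 2*l (N(l, k) = -12 + 2*(-l) = -12 - 2*l)
r = 6
v(Y) = 9
N(-2, C)*(v(n(2)) + w(r)) = (-12 - 2*(-2))*(9 + (-1 - 1*6)) = (-12 + 4)*(9 + (-1 - 6)) = -8*(9 - 7) = -8*2 = -16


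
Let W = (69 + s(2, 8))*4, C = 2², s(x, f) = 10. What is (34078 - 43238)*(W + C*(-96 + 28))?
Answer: -403040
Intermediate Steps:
C = 4
W = 316 (W = (69 + 10)*4 = 79*4 = 316)
(34078 - 43238)*(W + C*(-96 + 28)) = (34078 - 43238)*(316 + 4*(-96 + 28)) = -9160*(316 + 4*(-68)) = -9160*(316 - 272) = -9160*44 = -403040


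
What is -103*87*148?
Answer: -1326228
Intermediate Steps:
-103*87*148 = -8961*148 = -1326228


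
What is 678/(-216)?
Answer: -113/36 ≈ -3.1389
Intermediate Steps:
678/(-216) = 678*(-1/216) = -113/36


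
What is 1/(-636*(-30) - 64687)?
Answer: -1/45607 ≈ -2.1926e-5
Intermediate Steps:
1/(-636*(-30) - 64687) = 1/(19080 - 64687) = 1/(-45607) = -1/45607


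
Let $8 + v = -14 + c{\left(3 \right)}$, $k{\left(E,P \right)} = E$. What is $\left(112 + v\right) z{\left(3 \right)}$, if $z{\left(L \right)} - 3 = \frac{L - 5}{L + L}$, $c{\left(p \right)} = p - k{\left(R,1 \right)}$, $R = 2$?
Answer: $\frac{728}{3} \approx 242.67$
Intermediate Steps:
$c{\left(p \right)} = -2 + p$ ($c{\left(p \right)} = p - 2 = -2 + p$)
$z{\left(L \right)} = 3 + \frac{-5 + L}{2 L}$ ($z{\left(L \right)} = 3 + \frac{L - 5}{L + L} = 3 + \frac{-5 + L}{2 L}$)
$v = -21$ ($v = -8 + \left(-14 + \left(-2 + 3\right)\right) = -8 + \left(-14 + 1\right) = -8 - 13 = -21$)
$\left(112 + v\right) z{\left(3 \right)} = \left(112 - 21\right) \frac{-5 + 7 \cdot 3}{2 \cdot 3} = 91 \cdot \frac{1}{2} \cdot \frac{1}{3} \left(-5 + 21\right) = 91 \cdot \frac{1}{2} \cdot \frac{1}{3} \cdot 16 = 91 \cdot \frac{8}{3} = \frac{728}{3}$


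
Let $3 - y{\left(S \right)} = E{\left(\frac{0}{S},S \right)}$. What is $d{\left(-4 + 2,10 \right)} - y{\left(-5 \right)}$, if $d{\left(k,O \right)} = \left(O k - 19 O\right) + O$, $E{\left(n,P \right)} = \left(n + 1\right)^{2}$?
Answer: $-202$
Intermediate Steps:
$E{\left(n,P \right)} = \left(1 + n\right)^{2}$
$d{\left(k,O \right)} = - 18 O + O k$ ($d{\left(k,O \right)} = \left(- 19 O + O k\right) + O = - 18 O + O k$)
$y{\left(S \right)} = 2$ ($y{\left(S \right)} = 3 - \left(1 + \frac{0}{S}\right)^{2} = 3 - \left(1 + 0\right)^{2} = 3 - 1^{2} = 3 - 1 = 2$)
$d{\left(-4 + 2,10 \right)} - y{\left(-5 \right)} = 10 \left(-18 + \left(-4 + 2\right)\right) - 2 = 10 \left(-18 - 2\right) - 2 = 10 \left(-20\right) - 2 = -200 - 2 = -202$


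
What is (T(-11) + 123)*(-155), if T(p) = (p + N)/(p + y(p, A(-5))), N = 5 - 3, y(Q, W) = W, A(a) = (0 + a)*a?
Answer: -265515/14 ≈ -18965.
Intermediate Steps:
A(a) = a² (A(a) = a*a = a²)
N = 2
T(p) = (2 + p)/(25 + p) (T(p) = (p + 2)/(p + (-5)²) = (2 + p)/(p + 25) = (2 + p)/(25 + p))
(T(-11) + 123)*(-155) = ((2 - 11)/(25 - 11) + 123)*(-155) = (-9/14 + 123)*(-155) = (1713/14)*(-155) = -265515/14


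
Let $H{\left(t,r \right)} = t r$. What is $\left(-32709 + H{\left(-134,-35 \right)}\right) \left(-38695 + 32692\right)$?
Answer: $168198057$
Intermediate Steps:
$H{\left(t,r \right)} = r t$
$\left(-32709 + H{\left(-134,-35 \right)}\right) \left(-38695 + 32692\right) = \left(-32709 - -4690\right) \left(-38695 + 32692\right) = \left(-32709 + 4690\right) \left(-6003\right) = \left(-28019\right) \left(-6003\right) = 168198057$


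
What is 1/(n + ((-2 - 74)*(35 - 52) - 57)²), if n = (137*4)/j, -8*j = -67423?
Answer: 67423/102835249559 ≈ 6.5564e-7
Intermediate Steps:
j = 67423/8 (j = -⅛*(-67423) = 67423/8 ≈ 8427.9)
n = 4384/67423 (n = (137*4)/(67423/8) = 548*(8/67423) = 4384/67423 ≈ 0.065022)
1/(n + ((-2 - 74)*(35 - 52) - 57)²) = 1/(4384/67423 + ((-2 - 74)*(35 - 52) - 57)²) = 1/(4384/67423 + (-76*(-17) - 57)²) = 1/(4384/67423 + (1292 - 57)²) = 1/(4384/67423 + 1235²) = 1/(4384/67423 + 1525225) = 1/(102835249559/67423) = 67423/102835249559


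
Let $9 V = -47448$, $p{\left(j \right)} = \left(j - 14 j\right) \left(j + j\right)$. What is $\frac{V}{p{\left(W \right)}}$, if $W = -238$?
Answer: $\frac{659}{184093} \approx 0.0035797$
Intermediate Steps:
$p{\left(j \right)} = - 26 j^{2}$ ($p{\left(j \right)} = - 13 j 2 j = - 26 j^{2}$)
$V = -5272$ ($V = \frac{1}{9} \left(-47448\right) = -5272$)
$\frac{V}{p{\left(W \right)}} = - \frac{5272}{\left(-26\right) \left(-238\right)^{2}} = - \frac{5272}{\left(-26\right) 56644} = - \frac{5272}{-1472744} = \left(-5272\right) \left(- \frac{1}{1472744}\right) = \frac{659}{184093}$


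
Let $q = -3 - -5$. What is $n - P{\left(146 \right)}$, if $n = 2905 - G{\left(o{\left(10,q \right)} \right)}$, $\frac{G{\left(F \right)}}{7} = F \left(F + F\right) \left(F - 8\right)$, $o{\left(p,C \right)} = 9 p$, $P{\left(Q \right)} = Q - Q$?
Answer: $-9295895$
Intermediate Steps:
$q = 2$ ($q = -3 + 5 = 2$)
$P{\left(Q \right)} = 0$
$G{\left(F \right)} = 14 F^{2} \left(-8 + F\right)$ ($G{\left(F \right)} = 7 F \left(F + F\right) \left(F - 8\right) = 7 F 2 F \left(-8 + F\right) = 7 \cdot 2 F^{2} \left(-8 + F\right) = 14 F^{2} \left(-8 + F\right)$)
$n = -9295895$ ($n = 2905 - 14 \left(9 \cdot 10\right)^{2} \left(-8 + 9 \cdot 10\right) = 2905 - 14 \cdot 90^{2} \left(-8 + 90\right) = 2905 - 14 \cdot 8100 \cdot 82 = 2905 - 9298800 = -9295895$)
$n - P{\left(146 \right)} = -9295895 - 0 = -9295895 + 0 = -9295895$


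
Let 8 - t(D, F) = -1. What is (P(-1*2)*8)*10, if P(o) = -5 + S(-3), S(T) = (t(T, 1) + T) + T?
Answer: -160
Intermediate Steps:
t(D, F) = 9 (t(D, F) = 8 - 1*(-1) = 8 + 1 = 9)
S(T) = 9 + 2*T (S(T) = (9 + T) + T = 9 + 2*T)
P(o) = -2 (P(o) = -5 + (9 + 2*(-3)) = -5 + (9 - 6) = -5 + 3 = -2)
(P(-1*2)*8)*10 = -2*8*10 = -16*10 = -160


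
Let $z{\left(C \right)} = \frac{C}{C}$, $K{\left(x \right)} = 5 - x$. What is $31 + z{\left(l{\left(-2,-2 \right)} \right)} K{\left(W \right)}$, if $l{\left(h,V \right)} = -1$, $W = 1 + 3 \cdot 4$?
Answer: $23$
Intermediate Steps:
$W = 13$ ($W = 1 + 12 = 13$)
$z{\left(C \right)} = 1$
$31 + z{\left(l{\left(-2,-2 \right)} \right)} K{\left(W \right)} = 31 + 1 \left(5 - 13\right) = 31 + 1 \left(-8\right) = 31 - 8 = 23$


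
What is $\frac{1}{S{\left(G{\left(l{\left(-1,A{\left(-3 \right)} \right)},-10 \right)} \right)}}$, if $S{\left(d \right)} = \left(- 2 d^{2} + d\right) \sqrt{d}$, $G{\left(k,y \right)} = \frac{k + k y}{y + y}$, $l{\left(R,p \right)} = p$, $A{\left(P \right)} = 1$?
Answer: $\frac{400 \sqrt{5}}{27} \approx 33.127$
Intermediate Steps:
$G{\left(k,y \right)} = \frac{k + k y}{2 y}$
$S{\left(d \right)} = \sqrt{d} \left(d - 2 d^{2}\right)$ ($S{\left(d \right)} = \left(d - 2 d^{2}\right) \sqrt{d} = \sqrt{d} \left(d - 2 d^{2}\right)$)
$\frac{1}{S{\left(G{\left(l{\left(-1,A{\left(-3 \right)} \right)},-10 \right)} \right)}} = \frac{1}{\left(\frac{1}{2} \cdot 1 \frac{1}{-10} \left(1 - 10\right)\right)^{\frac{3}{2}} \left(1 - 2 \cdot \frac{1}{2} \cdot 1 \frac{1}{-10} \left(1 - 10\right)\right)} = \frac{1}{\left(\frac{1}{2} \cdot 1 \left(- \frac{1}{10}\right) \left(-9\right)\right)^{\frac{3}{2}} \left(1 - 2 \cdot \frac{1}{2} \cdot 1 \left(- \frac{1}{10}\right) \left(-9\right)\right)} = \frac{1}{\left(\frac{9}{20}\right)^{\frac{3}{2}} \left(1 - \frac{9}{10}\right)} = \frac{1}{\frac{27 \sqrt{5}}{200} \left(1 - \frac{9}{10}\right)} = \frac{1}{\frac{27 \sqrt{5}}{200} \cdot \frac{1}{10}} = \frac{1}{\frac{27}{2000} \sqrt{5}} = \frac{400 \sqrt{5}}{27}$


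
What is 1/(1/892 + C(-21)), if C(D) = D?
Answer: -892/18731 ≈ -0.047622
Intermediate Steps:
1/(1/892 + C(-21)) = 1/(1/892 - 21) = 1/(-18731/892) = -892/18731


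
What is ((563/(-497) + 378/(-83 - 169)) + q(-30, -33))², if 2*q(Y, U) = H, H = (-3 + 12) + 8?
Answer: 8503056/247009 ≈ 34.424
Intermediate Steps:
H = 17 (H = 9 + 8 = 17)
q(Y, U) = 17/2 (q(Y, U) = (½)*17 = 17/2)
((563/(-497) + 378/(-83 - 169)) + q(-30, -33))² = ((563/(-497) + 378/(-83 - 169)) + 17/2)² = ((563*(-1/497) + 378/(-252)) + 17/2)² = ((-563/497 + 378*(-1/252)) + 17/2)² = ((-563/497 - 3/2) + 17/2)² = (-2617/994 + 17/2)² = (2916/497)² = 8503056/247009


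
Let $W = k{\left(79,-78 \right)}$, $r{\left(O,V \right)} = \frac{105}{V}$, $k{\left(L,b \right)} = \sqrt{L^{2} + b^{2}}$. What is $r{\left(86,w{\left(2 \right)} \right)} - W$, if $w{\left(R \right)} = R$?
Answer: $\frac{105}{2} - 5 \sqrt{493} \approx -58.518$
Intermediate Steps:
$W = 5 \sqrt{493}$ ($W = \sqrt{79^{2} + \left(-78\right)^{2}} = \sqrt{6241 + 6084} = \sqrt{12325} = 5 \sqrt{493} \approx 111.02$)
$r{\left(86,w{\left(2 \right)} \right)} - W = \frac{105}{2} - 5 \sqrt{493}$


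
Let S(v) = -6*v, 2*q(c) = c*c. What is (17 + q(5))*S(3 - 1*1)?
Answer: -354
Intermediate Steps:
q(c) = c**2/2 (q(c) = (c*c)/2 = c**2/2)
(17 + q(5))*S(3 - 1*1) = (17 + (1/2)*5**2)*(-6*(3 - 1*1)) = (17 + (1/2)*25)*(-6*(3 - 1)) = (17 + 25/2)*(-6*2) = (59/2)*(-12) = -354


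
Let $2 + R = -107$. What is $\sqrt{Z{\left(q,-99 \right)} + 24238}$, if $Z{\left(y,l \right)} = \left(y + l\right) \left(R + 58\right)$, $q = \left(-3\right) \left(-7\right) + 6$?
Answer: $\sqrt{27910} \approx 167.06$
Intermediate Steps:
$R = -109$ ($R = -2 - 107 = -109$)
$q = 27$ ($q = 21 + 6 = 27$)
$Z{\left(y,l \right)} = - 51 l - 51 y$ ($Z{\left(y,l \right)} = \left(y + l\right) \left(-109 + 58\right) = \left(l + y\right) \left(-51\right) = - 51 l - 51 y$)
$\sqrt{Z{\left(q,-99 \right)} + 24238} = \sqrt{\left(\left(-51\right) \left(-99\right) - 1377\right) + 24238} = \sqrt{\left(5049 - 1377\right) + 24238} = \sqrt{3672 + 24238} = \sqrt{27910}$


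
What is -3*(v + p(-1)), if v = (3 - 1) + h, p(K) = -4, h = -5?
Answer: 21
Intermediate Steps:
v = -3 (v = (3 - 1) - 5 = 2 - 5 = -3)
-3*(v + p(-1)) = -3*(-3 - 4) = -3*(-7) = 21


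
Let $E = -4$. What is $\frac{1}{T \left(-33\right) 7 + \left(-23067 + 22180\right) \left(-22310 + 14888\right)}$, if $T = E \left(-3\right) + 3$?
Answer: $\frac{1}{6579849} \approx 1.5198 \cdot 10^{-7}$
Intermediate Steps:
$T = 15$ ($T = \left(-4\right) \left(-3\right) + 3 = 12 + 3 = 15$)
$\frac{1}{T \left(-33\right) 7 + \left(-23067 + 22180\right) \left(-22310 + 14888\right)} = \frac{1}{15 \left(-33\right) 7 + \left(-23067 + 22180\right) \left(-22310 + 14888\right)} = \frac{1}{\left(-495\right) 7 - -6583314} = \frac{1}{-3465 + 6583314} = \frac{1}{6579849}$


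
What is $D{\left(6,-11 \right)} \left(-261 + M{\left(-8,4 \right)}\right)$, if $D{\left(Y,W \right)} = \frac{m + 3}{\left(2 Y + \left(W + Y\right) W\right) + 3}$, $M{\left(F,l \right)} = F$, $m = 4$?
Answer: $- \frac{269}{10} \approx -26.9$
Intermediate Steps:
$D{\left(Y,W \right)} = \frac{7}{3 + 2 Y + W \left(W + Y\right)}$ ($D{\left(Y,W \right)} = \frac{4 + 3}{\left(2 Y + \left(W + Y\right) W\right) + 3} = \frac{7}{\left(2 Y + W \left(W + Y\right)\right) + 3} = \frac{7}{3 + 2 Y + W \left(W + Y\right)}$)
$D{\left(6,-11 \right)} \left(-261 + M{\left(-8,4 \right)}\right) = \frac{7}{3 + \left(-11\right)^{2} + 2 \cdot 6 - 66} \left(-261 - 8\right) = \frac{7}{3 + 121 + 12 - 66} \left(-269\right) = \frac{7}{70} \left(-269\right) = 7 \cdot \frac{1}{70} \left(-269\right) = \frac{1}{10} \left(-269\right) = - \frac{269}{10}$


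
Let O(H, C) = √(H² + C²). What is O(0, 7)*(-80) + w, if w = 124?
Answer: -436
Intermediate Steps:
O(H, C) = √(C² + H²)
O(0, 7)*(-80) + w = √(7² + 0²)*(-80) + 124 = √(49 + 0)*(-80) + 124 = √49*(-80) + 124 = 7*(-80) + 124 = -560 + 124 = -436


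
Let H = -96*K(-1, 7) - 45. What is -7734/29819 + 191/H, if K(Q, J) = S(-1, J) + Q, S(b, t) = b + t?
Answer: -9755779/15654975 ≈ -0.62317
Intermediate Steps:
K(Q, J) = -1 + J + Q (K(Q, J) = (-1 + J) + Q = -1 + J + Q)
H = -525 (H = -96*(-1 + 7 - 1) - 45 = -96*5 - 45 = -480 - 45 = -525)
-7734/29819 + 191/H = -7734/29819 + 191/(-525) = -7734*1/29819 + 191*(-1/525) = -7734/29819 - 191/525 = -9755779/15654975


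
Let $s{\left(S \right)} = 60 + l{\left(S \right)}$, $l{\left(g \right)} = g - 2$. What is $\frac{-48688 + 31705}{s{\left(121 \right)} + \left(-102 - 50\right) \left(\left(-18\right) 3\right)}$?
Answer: $- \frac{16983}{8387} \approx -2.0249$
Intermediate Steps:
$l{\left(g \right)} = -2 + g$
$s{\left(S \right)} = 58 + S$ ($s{\left(S \right)} = 60 + \left(-2 + S\right) = 58 + S$)
$\frac{-48688 + 31705}{s{\left(121 \right)} + \left(-102 - 50\right) \left(\left(-18\right) 3\right)} = \frac{-48688 + 31705}{\left(58 + 121\right) + \left(-102 - 50\right) \left(\left(-18\right) 3\right)} = - \frac{16983}{179 - -8208} = - \frac{16983}{179 + 8208} = - \frac{16983}{8387}$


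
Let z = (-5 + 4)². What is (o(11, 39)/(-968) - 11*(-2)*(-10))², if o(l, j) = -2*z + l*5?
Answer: 45374538169/937024 ≈ 48424.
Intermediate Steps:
z = 1 (z = (-1)² = 1)
o(l, j) = -2 + 5*l (o(l, j) = -2*1 + l*5 = -2 + 5*l)
(o(11, 39)/(-968) - 11*(-2)*(-10))² = ((-2 + 5*11)/(-968) - 11*(-2)*(-10))² = ((-2 + 55)*(-1/968) + 22*(-10))² = (53*(-1/968) - 220)² = (-53/968 - 220)² = (-213013/968)² = 45374538169/937024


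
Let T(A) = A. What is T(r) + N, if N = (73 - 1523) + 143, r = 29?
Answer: -1278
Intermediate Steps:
N = -1307 (N = -1450 + 143 = -1307)
T(r) + N = 29 - 1307 = -1278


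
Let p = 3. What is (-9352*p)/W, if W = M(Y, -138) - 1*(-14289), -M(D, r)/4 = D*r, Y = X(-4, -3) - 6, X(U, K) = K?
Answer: -9352/3107 ≈ -3.0100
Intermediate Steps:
Y = -9 (Y = -3 - 6 = -9)
M(D, r) = -4*D*r
W = 9321 (W = -4*(-9)*(-138) - 1*(-14289) = -4968 + 14289 = 9321)
(-9352*p)/W = -9352*3/9321 = -1336*21*(1/9321) = -28056*1/9321 = -9352/3107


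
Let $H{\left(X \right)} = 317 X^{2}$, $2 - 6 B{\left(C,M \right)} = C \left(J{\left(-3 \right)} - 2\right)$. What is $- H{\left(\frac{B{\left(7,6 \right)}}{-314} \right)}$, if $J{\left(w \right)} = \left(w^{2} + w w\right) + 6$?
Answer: $- \frac{457748}{221841} \approx -2.0634$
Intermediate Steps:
$J{\left(w \right)} = 6 + 2 w^{2}$ ($J{\left(w \right)} = \left(w^{2} + w^{2}\right) + 6 = 2 w^{2} + 6 = 6 + 2 w^{2}$)
$B{\left(C,M \right)} = \frac{1}{3} - \frac{11 C}{3}$ ($B{\left(C,M \right)} = \frac{1}{3} - \frac{C \left(\left(6 + 2 \left(-3\right)^{2}\right) - 2\right)}{6} = \frac{1}{3} - \frac{C \left(\left(6 + 2 \cdot 9\right) - 2\right)}{6} = \frac{1}{3} - \frac{C \left(\left(6 + 18\right) - 2\right)}{6} = \frac{1}{3} - \frac{C \left(24 - 2\right)}{6} = \frac{1}{3} - \frac{C 22}{6} = \frac{1}{3} - \frac{22 C}{6} = \frac{1}{3} - \frac{11 C}{3}$)
$- H{\left(\frac{B{\left(7,6 \right)}}{-314} \right)} = - 317 \left(\frac{\frac{1}{3} - \frac{77}{3}}{-314}\right)^{2} = - 317 \left(\left(\frac{1}{3} - \frac{77}{3}\right) \left(- \frac{1}{314}\right)\right)^{2} = - 317 \left(\left(- \frac{76}{3}\right) \left(- \frac{1}{314}\right)\right)^{2} = - 317 \left(\frac{38}{471}\right)^{2} = - \frac{317 \cdot 1444}{221841} = \left(-1\right) \frac{457748}{221841} = - \frac{457748}{221841}$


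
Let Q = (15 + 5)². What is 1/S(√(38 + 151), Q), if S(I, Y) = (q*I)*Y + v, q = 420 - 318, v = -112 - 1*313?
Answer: 1/740274775 + 288*√21/740274775 ≈ 1.7842e-6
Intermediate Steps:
v = -425 (v = -112 - 313 = -425)
Q = 400 (Q = 20² = 400)
q = 102
S(I, Y) = -425 + 102*I*Y (S(I, Y) = (102*I)*Y - 425 = 102*I*Y - 425 = -425 + 102*I*Y)
1/S(√(38 + 151), Q) = 1/(-425 + 102*√(38 + 151)*400) = 1/(-425 + 102*√189*400) = 1/(-425 + 102*(3*√21)*400) = 1/(-425 + 122400*√21)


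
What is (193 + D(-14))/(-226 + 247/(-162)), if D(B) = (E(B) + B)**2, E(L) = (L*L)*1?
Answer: -5397354/36859 ≈ -146.43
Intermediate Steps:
E(L) = L**2 (E(L) = L**2*1 = L**2)
D(B) = (B + B**2)**2 (D(B) = (B**2 + B)**2 = (B + B**2)**2)
(193 + D(-14))/(-226 + 247/(-162)) = (193 + (-14)**2*(1 - 14)**2)/(-226 + 247/(-162)) = (193 + 196*(-13)**2)/(-226 + 247*(-1/162)) = (193 + 196*169)/(-226 - 247/162) = (193 + 33124)/(-36859/162) = 33317*(-162/36859) = -5397354/36859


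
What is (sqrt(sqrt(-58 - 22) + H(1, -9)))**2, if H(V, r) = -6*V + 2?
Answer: -4 + 4*I*sqrt(5) ≈ -4.0 + 8.9443*I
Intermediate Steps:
H(V, r) = 2 - 6*V
(sqrt(sqrt(-58 - 22) + H(1, -9)))**2 = (sqrt(sqrt(-58 - 22) + (2 - 6*1)))**2 = (sqrt(sqrt(-80) + (2 - 6)))**2 = (sqrt(4*I*sqrt(5) - 4))**2 = (sqrt(-4 + 4*I*sqrt(5)))**2 = -4 + 4*I*sqrt(5)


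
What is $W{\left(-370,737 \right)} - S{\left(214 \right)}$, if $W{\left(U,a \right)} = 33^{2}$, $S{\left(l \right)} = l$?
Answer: $875$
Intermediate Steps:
$W{\left(U,a \right)} = 1089$
$W{\left(-370,737 \right)} - S{\left(214 \right)} = 1089 - 214 = 875$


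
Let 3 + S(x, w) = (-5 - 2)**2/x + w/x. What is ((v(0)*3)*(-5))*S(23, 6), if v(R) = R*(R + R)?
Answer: 0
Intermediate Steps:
v(R) = 2*R**2 (v(R) = R*(2*R) = 2*R**2)
S(x, w) = -3 + 49/x + w/x (S(x, w) = -3 + ((-5 - 2)**2/x + w/x) = -3 + ((-7)**2/x + w/x) = -3 + (49/x + w/x) = -3 + 49/x + w/x)
((v(0)*3)*(-5))*S(23, 6) = (((2*0**2)*3)*(-5))*((49 + 6 - 3*23)/23) = (((2*0)*3)*(-5))*((49 + 6 - 69)/23) = ((0*3)*(-5))*((1/23)*(-14)) = (0*(-5))*(-14/23) = 0*(-14/23) = 0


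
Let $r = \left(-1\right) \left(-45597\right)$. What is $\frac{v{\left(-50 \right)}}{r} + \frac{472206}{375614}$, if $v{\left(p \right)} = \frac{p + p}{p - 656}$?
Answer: $\frac{3800262127673}{3022892829987} \approx 1.2572$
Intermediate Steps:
$v{\left(p \right)} = \frac{2 p}{-656 + p}$
$r = 45597$
$\frac{v{\left(-50 \right)}}{r} + \frac{472206}{375614} = \frac{2 \left(-50\right) \frac{1}{-656 - 50}}{45597} + \frac{472206}{375614} = 2 \left(-50\right) \frac{1}{-706} \cdot \frac{1}{45597} + 472206 \cdot \frac{1}{375614} = 2 \left(-50\right) \left(- \frac{1}{706}\right) \frac{1}{45597} + \frac{236103}{187807} = \frac{50}{353} \cdot \frac{1}{45597} + \frac{236103}{187807} = \frac{50}{16095741} + \frac{236103}{187807} = \frac{3800262127673}{3022892829987}$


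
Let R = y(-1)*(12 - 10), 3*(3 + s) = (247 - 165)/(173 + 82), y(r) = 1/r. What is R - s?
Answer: 683/765 ≈ 0.89281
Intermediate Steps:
s = -2213/765 (s = -3 + ((247 - 165)/(173 + 82))/3 = -3 + (82/255)/3 = -3 + (82*(1/255))/3 = -3 + (⅓)*(82/255) = -3 + 82/765 = -2213/765 ≈ -2.8928)
R = -2 (R = (12 - 10)/(-1) = -1*2 = -2)
R - s = -2 - 1*(-2213/765) = -2 + 2213/765 = 683/765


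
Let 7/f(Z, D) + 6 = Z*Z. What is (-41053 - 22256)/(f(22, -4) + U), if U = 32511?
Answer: -30261702/15540265 ≈ -1.9473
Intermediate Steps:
f(Z, D) = 7/(-6 + Z²) (f(Z, D) = 7/(-6 + Z*Z) = 7/(-6 + Z²))
(-41053 - 22256)/(f(22, -4) + U) = (-41053 - 22256)/(7/(-6 + 22²) + 32511) = -63309/(7/(-6 + 484) + 32511) = -63309/(7/478 + 32511) = -63309/15540265/478 = -63309*478/15540265 = -30261702/15540265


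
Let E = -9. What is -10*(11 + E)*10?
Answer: -200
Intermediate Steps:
-10*(11 + E)*10 = -10*(11 - 9)*10 = -20*10 = -10*20 = -200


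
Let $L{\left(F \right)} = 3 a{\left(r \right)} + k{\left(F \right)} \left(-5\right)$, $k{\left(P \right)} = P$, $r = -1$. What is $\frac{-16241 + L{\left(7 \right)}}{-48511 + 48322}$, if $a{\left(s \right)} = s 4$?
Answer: $\frac{16288}{189} \approx 86.18$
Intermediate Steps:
$a{\left(s \right)} = 4 s$
$L{\left(F \right)} = -12 - 5 F$ ($L{\left(F \right)} = 3 \cdot 4 \left(-1\right) + F \left(-5\right) = 3 \left(-4\right) - 5 F = -12 - 5 F$)
$\frac{-16241 + L{\left(7 \right)}}{-48511 + 48322} = \frac{-16241 - 47}{-48511 + 48322} = \frac{-16241 - 47}{-189} = \left(-16241 - 47\right) \left(- \frac{1}{189}\right) = \left(-16288\right) \left(- \frac{1}{189}\right) = \frac{16288}{189}$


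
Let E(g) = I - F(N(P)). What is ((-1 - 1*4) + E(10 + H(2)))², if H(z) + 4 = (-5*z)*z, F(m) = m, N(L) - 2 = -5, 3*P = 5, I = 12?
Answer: 100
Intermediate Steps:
P = 5/3 (P = (⅓)*5 = 5/3 ≈ 1.6667)
N(L) = -3 (N(L) = 2 - 5 = -3)
H(z) = -4 - 5*z² (H(z) = -4 + (-5*z)*z = -4 - 5*z²)
E(g) = 15 (E(g) = 12 - 1*(-3) = 12 + 3 = 15)
((-1 - 1*4) + E(10 + H(2)))² = ((-1 - 1*4) + 15)² = ((-1 - 4) + 15)² = (-5 + 15)² = 10² = 100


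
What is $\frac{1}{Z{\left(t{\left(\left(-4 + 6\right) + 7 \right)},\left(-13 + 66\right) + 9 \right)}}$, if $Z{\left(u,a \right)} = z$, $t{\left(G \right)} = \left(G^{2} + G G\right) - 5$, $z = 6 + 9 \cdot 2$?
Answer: $\frac{1}{24} \approx 0.041667$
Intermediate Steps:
$z = 24$ ($z = 6 + 18 = 24$)
$t{\left(G \right)} = -5 + 2 G^{2}$ ($t{\left(G \right)} = \left(G^{2} + G^{2}\right) - 5 = 2 G^{2} - 5 = -5 + 2 G^{2}$)
$Z{\left(u,a \right)} = 24$
$\frac{1}{Z{\left(t{\left(\left(-4 + 6\right) + 7 \right)},\left(-13 + 66\right) + 9 \right)}} = \frac{1}{24}$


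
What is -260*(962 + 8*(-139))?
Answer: 39000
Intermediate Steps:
-260*(962 + 8*(-139)) = -260*(962 - 1112) = -260*(-150) = 39000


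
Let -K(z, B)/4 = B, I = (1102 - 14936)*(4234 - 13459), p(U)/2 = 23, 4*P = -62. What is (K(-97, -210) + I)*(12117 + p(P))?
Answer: 1552235856870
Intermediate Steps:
P = -31/2 (P = (¼)*(-62) = -31/2 ≈ -15.500)
p(U) = 46 (p(U) = 2*23 = 46)
I = 127618650 (I = -13834*(-9225) = 127618650)
K(z, B) = -4*B
(K(-97, -210) + I)*(12117 + p(P)) = (-4*(-210) + 127618650)*(12117 + 46) = (840 + 127618650)*12163 = 127619490*12163 = 1552235856870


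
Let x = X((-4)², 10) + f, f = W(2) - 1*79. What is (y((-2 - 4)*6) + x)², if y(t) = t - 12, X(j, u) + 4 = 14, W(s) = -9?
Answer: 15876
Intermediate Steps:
X(j, u) = 10 (X(j, u) = -4 + 14 = 10)
f = -88 (f = -9 - 1*79 = -9 - 79 = -88)
y(t) = -12 + t
x = -78 (x = 10 - 88 = -78)
(y((-2 - 4)*6) + x)² = ((-12 + (-2 - 4)*6) - 78)² = ((-12 - 6*6) - 78)² = ((-12 - 36) - 78)² = (-48 - 78)² = (-126)² = 15876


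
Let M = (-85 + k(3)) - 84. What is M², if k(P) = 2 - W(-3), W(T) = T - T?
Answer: 27889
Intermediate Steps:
W(T) = 0
k(P) = 2 (k(P) = 2 - 1*0 = 2 + 0 = 2)
M = -167 (M = (-85 + 2) - 84 = -83 - 84 = -167)
M² = (-167)² = 27889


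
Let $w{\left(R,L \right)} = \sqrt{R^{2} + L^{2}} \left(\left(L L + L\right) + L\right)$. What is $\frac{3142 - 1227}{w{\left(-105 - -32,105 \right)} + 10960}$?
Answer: $- \frac{419768}{41283344161} + \frac{860601 \sqrt{16354}}{82566688322} \approx 0.0013228$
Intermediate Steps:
$w{\left(R,L \right)} = \sqrt{L^{2} + R^{2}} \left(L^{2} + 2 L\right)$ ($w{\left(R,L \right)} = \sqrt{L^{2} + R^{2}} \left(\left(L^{2} + L\right) + L\right) = \sqrt{L^{2} + R^{2}} \left(\left(L + L^{2}\right) + L\right) = \sqrt{L^{2} + R^{2}} \left(L^{2} + 2 L\right)$)
$\frac{3142 - 1227}{w{\left(-105 - -32,105 \right)} + 10960} = \frac{3142 - 1227}{105 \sqrt{105^{2} + \left(-105 - -32\right)^{2}} \left(2 + 105\right) + 10960} = \frac{1915}{105 \sqrt{11025 + \left(-105 + 32\right)^{2}} \cdot 107 + 10960} = \frac{1915}{105 \sqrt{11025 + \left(-73\right)^{2}} \cdot 107 + 10960} = \frac{1915}{105 \sqrt{11025 + 5329} \cdot 107 + 10960} = \frac{1915}{105 \sqrt{16354} \cdot 107 + 10960} = \frac{1915}{11235 \sqrt{16354} + 10960} = \frac{1915}{10960 + 11235 \sqrt{16354}}$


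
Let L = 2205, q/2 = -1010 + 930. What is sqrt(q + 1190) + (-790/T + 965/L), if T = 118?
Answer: -162808/26019 + sqrt(1030) ≈ 25.836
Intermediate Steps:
q = -160 (q = 2*(-1010 + 930) = 2*(-80) = -160)
sqrt(q + 1190) + (-790/T + 965/L) = sqrt(-160 + 1190) + (-790/118 + 965/2205) = sqrt(1030) + (-790*1/118 + 965*(1/2205)) = sqrt(1030) + (-395/59 + 193/441) = sqrt(1030) - 162808/26019 = -162808/26019 + sqrt(1030)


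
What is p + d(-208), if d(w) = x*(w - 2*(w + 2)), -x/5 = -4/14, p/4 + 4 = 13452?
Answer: 378584/7 ≈ 54083.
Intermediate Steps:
p = 53792 (p = -16 + 4*13452 = -16 + 53808 = 53792)
x = 10/7 (x = -(-20)/14 = -5*(-2/7) = 10/7 ≈ 1.4286)
d(w) = -40/7 - 10*w/7 (d(w) = 10*(w - 2*(w + 2))/7 = 10*(w - 2*(2 + w))/7 = 10*(w + (-4 - 2*w))/7 = 10*(-4 - w)/7 = -40/7 - 10*w/7)
p + d(-208) = 53792 + (-40/7 - 10/7*(-208)) = 53792 + (-40/7 + 2080/7) = 53792 + 2040/7 = 378584/7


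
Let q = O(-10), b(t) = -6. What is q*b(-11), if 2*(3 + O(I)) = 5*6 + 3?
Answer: -81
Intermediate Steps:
O(I) = 27/2 (O(I) = -3 + (5*6 + 3)/2 = -3 + (30 + 3)/2 = -3 + (1/2)*33 = -3 + 33/2 = 27/2)
q = 27/2 ≈ 13.500
q*b(-11) = (27/2)*(-6) = -81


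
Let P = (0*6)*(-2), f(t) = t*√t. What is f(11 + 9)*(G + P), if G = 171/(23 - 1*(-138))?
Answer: 6840*√5/161 ≈ 94.998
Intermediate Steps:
f(t) = t^(3/2)
P = 0 (P = 0*(-2) = 0)
G = 171/161 (G = 171/(23 + 138) = 171/161 ≈ 1.0621)
f(11 + 9)*(G + P) = (11 + 9)^(3/2)*(171/161 + 0) = 20^(3/2)*(171/161) = (40*√5)*(171/161) = 6840*√5/161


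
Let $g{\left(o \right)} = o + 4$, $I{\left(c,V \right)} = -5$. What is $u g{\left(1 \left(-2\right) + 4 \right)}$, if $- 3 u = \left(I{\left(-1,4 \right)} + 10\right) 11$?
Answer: $-110$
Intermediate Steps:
$u = - \frac{55}{3}$ ($u = - \frac{\left(-5 + 10\right) 11}{3} = - \frac{5 \cdot 11}{3} = \left(- \frac{1}{3}\right) 55 = - \frac{55}{3} \approx -18.333$)
$g{\left(o \right)} = 4 + o$
$u g{\left(1 \left(-2\right) + 4 \right)} = - \frac{55 \left(4 + \left(1 \left(-2\right) + 4\right)\right)}{3} = - \frac{55 \left(4 + \left(-2 + 4\right)\right)}{3} = - \frac{55 \left(4 + 2\right)}{3} = \left(- \frac{55}{3}\right) 6 = -110$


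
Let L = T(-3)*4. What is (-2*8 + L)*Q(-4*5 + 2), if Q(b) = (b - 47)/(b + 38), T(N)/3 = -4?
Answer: 208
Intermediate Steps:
T(N) = -12 (T(N) = 3*(-4) = -12)
L = -48 (L = -12*4 = -48)
Q(b) = (-47 + b)/(38 + b)
(-2*8 + L)*Q(-4*5 + 2) = (-2*8 - 48)*((-47 + (-4*5 + 2))/(38 + (-4*5 + 2))) = (-16 - 48)*((-47 + (-20 + 2))/(38 + (-20 + 2))) = -64*(-47 - 18)/(38 - 18) = -64*(-65)/20 = -16*(-65)/5 = -64*(-13/4) = 208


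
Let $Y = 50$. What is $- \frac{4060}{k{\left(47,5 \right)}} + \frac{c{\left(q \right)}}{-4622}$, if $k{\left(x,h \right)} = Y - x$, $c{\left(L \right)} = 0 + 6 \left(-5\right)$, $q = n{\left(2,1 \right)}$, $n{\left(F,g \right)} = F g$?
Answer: $- \frac{9382615}{6933} \approx -1353.3$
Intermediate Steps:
$q = 2$ ($q = 2 \cdot 1 = 2$)
$c{\left(L \right)} = -30$ ($c{\left(L \right)} = 0 - 30 = -30$)
$k{\left(x,h \right)} = 50 - x$
$- \frac{4060}{k{\left(47,5 \right)}} + \frac{c{\left(q \right)}}{-4622} = - \frac{4060}{50 - 47} - \frac{30}{-4622} = - \frac{4060}{50 - 47} - - \frac{15}{2311} = - \frac{4060}{3} + \frac{15}{2311} = - \frac{9382615}{6933}$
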